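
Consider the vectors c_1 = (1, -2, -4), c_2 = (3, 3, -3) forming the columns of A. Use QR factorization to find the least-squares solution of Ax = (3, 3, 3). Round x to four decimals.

x = (-1.0000, 0.6667)

c_1 = (1, -2, -4); ‖c_1‖ = 4.5826, so e_1 = (0.2182, -0.4364, -0.8729).
e_1·c_2 = 0.2182·3 + (-0.4364)·3 + (-0.8729)·(-3) = 1.9640.
u_2 = c_2 − 1.9640·e_1 = (2.5714, 3.8571, -1.2857).
‖u_2‖ = 4.8107, so e_2 = (0.5345, 0.8018, -0.2673).
Qᵀb = (-3.2733, 3.2071).
Back-substitute: x_2 = 3.2071/4.8107 = 0.6667.
x_1 = (-3.2733 − 1.9640·0.6667)/4.5826 = -1.0000.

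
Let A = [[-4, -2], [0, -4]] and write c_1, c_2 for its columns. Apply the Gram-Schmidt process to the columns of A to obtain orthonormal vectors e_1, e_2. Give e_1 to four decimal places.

c_1 = (-4, 0); ‖c_1‖ = 4.0000, so e_1 = (-1.0000, 0.0000).

e_1 = (-1.0000, 0.0000)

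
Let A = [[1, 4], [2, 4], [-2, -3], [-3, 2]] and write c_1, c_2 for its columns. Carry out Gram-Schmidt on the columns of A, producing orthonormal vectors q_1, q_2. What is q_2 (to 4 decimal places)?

c_1 = (1, 2, -2, -3); ‖c_1‖ = 4.2426, so q_1 = (0.2357, 0.4714, -0.4714, -0.7071).
q_1·c_2 = 0.2357·4 + 0.4714·4 + (-0.4714)·(-3) + (-0.7071)·2 = 2.8284.
u_2 = c_2 − 2.8284·q_1 = (3.3333, 2.6667, -1.6667, 4.0000).
‖u_2‖ = 6.0828, so q_2 = (0.5480, 0.4384, -0.2740, 0.6576).

q_2 = (0.5480, 0.4384, -0.2740, 0.6576)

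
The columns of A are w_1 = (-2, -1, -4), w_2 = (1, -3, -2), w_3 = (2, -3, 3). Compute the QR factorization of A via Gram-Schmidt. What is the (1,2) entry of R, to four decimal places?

e_1 = w_1/‖w_1‖ = (-2, -1, -4)/4.5826 = (-0.4364, -0.2182, -0.8729).
r_{12} = e_1·w_2 = 1.9640.

r_{12} = 1.9640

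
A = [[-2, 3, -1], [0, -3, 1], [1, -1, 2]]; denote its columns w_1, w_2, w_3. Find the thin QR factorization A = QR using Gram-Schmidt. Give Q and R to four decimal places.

Q = [[-0.8944, 0.0659, 0.4423], [0.0000, -0.9891, 0.1474], [0.4472, 0.1319, 0.8847]], R = [[2.2361, -3.1305, 1.7889], [0.0000, 3.0332, -0.7913], [0.0000, 0.0000, 1.4744]]

w_1 = (-2, 0, 1); ‖w_1‖ = 2.2361, so e_1 = (-0.8944, 0.0000, 0.4472).
e_1·w_2 = (-0.8944)·3 + 0.0000·(-3) + 0.4472·(-1) = -3.1305.
u_2 = w_2 + 3.1305·e_1 = (0.2000, -3.0000, 0.4000).
‖u_2‖ = 3.0332, so e_2 = (0.0659, -0.9891, 0.1319).
e_1·w_3 = (-0.8944)·(-1) + 0.0000·1 + 0.4472·2 = 1.7889; e_2·w_3 = 0.0659·(-1) + (-0.9891)·1 + 0.1319·2 = -0.7913.
u_3 = w_3 − 1.7889·e_1 + 0.7913·e_2 = (0.6522, 0.2174, 1.3043).
‖u_3‖ = 1.4744, so e_3 = (0.4423, 0.1474, 0.8847).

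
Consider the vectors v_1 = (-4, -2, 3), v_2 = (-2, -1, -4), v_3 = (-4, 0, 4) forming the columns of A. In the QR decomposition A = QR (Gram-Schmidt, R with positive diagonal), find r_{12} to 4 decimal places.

q_1 = v_1/‖v_1‖ = (-4, -2, 3)/5.3852 = (-0.7428, -0.3714, 0.5571).
r_{12} = q_1·v_2 = -0.3714.

r_{12} = -0.3714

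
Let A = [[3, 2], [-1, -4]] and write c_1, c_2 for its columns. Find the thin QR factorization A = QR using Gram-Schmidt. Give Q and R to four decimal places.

e_1 = c_1/‖c_1‖ = (3, -1)/3.1623 = (0.9487, -0.3162).
r_{12} = e_1·c_2 = 3.1623.
u_2 = c_2 − 3.1623·e_1 = (-1.0000, -3.0000).
‖u_2‖ = 3.1623, so e_2 = (-0.3162, -0.9487).

Q = [[0.9487, -0.3162], [-0.3162, -0.9487]], R = [[3.1623, 3.1623], [0.0000, 3.1623]]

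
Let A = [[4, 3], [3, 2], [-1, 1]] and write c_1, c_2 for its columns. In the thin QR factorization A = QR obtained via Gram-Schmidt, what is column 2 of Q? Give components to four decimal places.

e_2 = (0.2265, 0.0226, 0.9738)

c_1 = (4, 3, -1); ‖c_1‖ = 5.0990, so e_1 = (0.7845, 0.5883, -0.1961).
e_1·c_2 = 0.7845·3 + 0.5883·2 + (-0.1961)·1 = 3.3340.
u_2 = c_2 − 3.3340·e_1 = (0.3846, 0.0385, 1.6538).
‖u_2‖ = 1.6984, so e_2 = (0.2265, 0.0226, 0.9738).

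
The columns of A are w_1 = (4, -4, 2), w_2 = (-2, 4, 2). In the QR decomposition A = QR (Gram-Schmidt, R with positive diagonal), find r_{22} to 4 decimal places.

w_1 = (4, -4, 2); ‖w_1‖ = 6.0000, so q_1 = (0.6667, -0.6667, 0.3333).
q_1·w_2 = 0.6667·(-2) + (-0.6667)·4 + 0.3333·2 = -3.3333.
u_2 = w_2 + 3.3333·q_1 = (0.2222, 1.7778, 3.1111).
r_{22} = ‖u_2‖ = 3.5901.

r_{22} = 3.5901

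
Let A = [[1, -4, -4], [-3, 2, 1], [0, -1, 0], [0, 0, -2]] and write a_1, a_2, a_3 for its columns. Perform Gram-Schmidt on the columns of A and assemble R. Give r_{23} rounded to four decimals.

r_{23} = 3.3166

a_1 = (1, -3, 0, 0); ‖a_1‖ = 3.1623, so e_1 = (0.3162, -0.9487, 0.0000, 0.0000).
e_1·a_2 = 0.3162·(-4) + (-0.9487)·2 + 0.0000·(-1) + 0.0000·0 = -3.1623.
u_2 = a_2 + 3.1623·e_1 = (-3.0000, -1.0000, -1.0000, 0.0000).
‖u_2‖ = 3.3166, so e_2 = (-0.9045, -0.3015, -0.3015, 0.0000).
r_{23} = e_2·a_3 = 3.3166.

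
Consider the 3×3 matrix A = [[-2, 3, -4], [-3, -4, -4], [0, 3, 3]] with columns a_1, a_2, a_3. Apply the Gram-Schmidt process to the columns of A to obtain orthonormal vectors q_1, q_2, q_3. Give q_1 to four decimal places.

a_1 = (-2, -3, 0); ‖a_1‖ = 3.6056, so q_1 = (-0.5547, -0.8321, 0.0000).

q_1 = (-0.5547, -0.8321, 0.0000)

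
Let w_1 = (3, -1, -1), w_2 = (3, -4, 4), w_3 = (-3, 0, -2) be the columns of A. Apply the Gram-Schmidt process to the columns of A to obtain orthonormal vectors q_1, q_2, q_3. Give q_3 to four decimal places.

q_3 = (-0.4159, -0.7798, -0.4679)

w_1 = (3, -1, -1); ‖w_1‖ = 3.3166, so q_1 = (0.9045, -0.3015, -0.3015).
q_1·w_2 = 0.9045·3 + (-0.3015)·(-4) + (-0.3015)·4 = 2.7136.
u_2 = w_2 − 2.7136·q_1 = (0.5455, -3.1818, 4.8182).
‖u_2‖ = 5.7997, so q_2 = (0.0940, -0.5486, 0.8308).
q_1·w_3 = 0.9045·(-3) + (-0.3015)·0 + (-0.3015)·(-2) = -2.1106; q_2·w_3 = 0.0940·(-3) + (-0.5486)·0 + 0.8308·(-2) = -1.9437.
u_3 = w_3 + 2.1106·q_1 + 1.9437·q_2 = (-0.9081, -1.7027, -1.0216).
‖u_3‖ = 2.1835, so q_3 = (-0.4159, -0.7798, -0.4679).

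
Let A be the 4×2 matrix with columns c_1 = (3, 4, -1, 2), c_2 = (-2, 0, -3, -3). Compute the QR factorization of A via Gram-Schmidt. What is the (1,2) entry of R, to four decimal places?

r_{12} = -1.6432

q_1 = c_1/‖c_1‖ = (3, 4, -1, 2)/5.4772 = (0.5477, 0.7303, -0.1826, 0.3651).
r_{12} = q_1·c_2 = -1.6432.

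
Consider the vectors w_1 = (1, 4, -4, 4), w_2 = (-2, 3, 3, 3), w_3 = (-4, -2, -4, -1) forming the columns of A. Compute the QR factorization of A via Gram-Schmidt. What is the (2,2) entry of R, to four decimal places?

r_{22} = 5.3814

q_1 = w_1/‖w_1‖ = (1, 4, -4, 4)/7.0000 = (0.1429, 0.5714, -0.5714, 0.5714).
r_{12} = q_1·w_2 = 1.4286.
u_2 = w_2 − 1.4286·q_1 = (-2.2041, 2.1837, 3.8163, 2.1837).
r_{22} = ‖u_2‖ = 5.3814.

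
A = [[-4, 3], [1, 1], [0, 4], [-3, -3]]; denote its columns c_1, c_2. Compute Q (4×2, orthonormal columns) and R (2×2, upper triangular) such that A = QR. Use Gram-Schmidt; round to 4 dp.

c_1 = (-4, 1, 0, -3); ‖c_1‖ = 5.0990, so e_1 = (-0.7845, 0.1961, 0.0000, -0.5883).
e_1·c_2 = (-0.7845)·3 + 0.1961·1 + 0.0000·4 + (-0.5883)·(-3) = -0.3922.
u_2 = c_2 + 0.3922·e_1 = (2.6923, 1.0769, 4.0000, -3.2308).
‖u_2‖ = 5.9031, so e_2 = (0.4561, 0.1824, 0.6776, -0.5473).

Q = [[-0.7845, 0.4561], [0.1961, 0.1824], [0.0000, 0.6776], [-0.5883, -0.5473]], R = [[5.0990, -0.3922], [0.0000, 5.9031]]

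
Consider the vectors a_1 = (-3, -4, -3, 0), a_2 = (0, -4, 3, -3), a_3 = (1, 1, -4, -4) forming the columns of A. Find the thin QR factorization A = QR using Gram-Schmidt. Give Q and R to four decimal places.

Q = [[-0.5145, 0.1082, 0.2696], [-0.6860, -0.5567, 0.1926], [-0.5145, 0.6340, -0.5263], [0.0000, -0.5258, -0.7831]], R = [[5.8310, 1.2005, 0.8575], [0.0000, 5.7060, -0.8814], [0.0000, 0.0000, 5.6998]]

a_1 = (-3, -4, -3, 0); ‖a_1‖ = 5.8310, so e_1 = (-0.5145, -0.6860, -0.5145, 0.0000).
e_1·a_2 = (-0.5145)·0 + (-0.6860)·(-4) + (-0.5145)·3 + 0.0000·(-3) = 1.2005.
u_2 = a_2 − 1.2005·e_1 = (0.6176, -3.1765, 3.6176, -3.0000).
‖u_2‖ = 5.7060, so e_2 = (0.1082, -0.5567, 0.6340, -0.5258).
e_1·a_3 = (-0.5145)·1 + (-0.6860)·1 + (-0.5145)·(-4) + 0.0000·(-4) = 0.8575; e_2·a_3 = 0.1082·1 + (-0.5567)·1 + 0.6340·(-4) + (-0.5258)·(-4) = -0.8814.
u_3 = a_3 − 0.8575·e_1 + 0.8814·e_2 = (1.5366, 1.0976, -3.0000, -4.4634).
‖u_3‖ = 5.6998, so e_3 = (0.2696, 0.1926, -0.5263, -0.7831).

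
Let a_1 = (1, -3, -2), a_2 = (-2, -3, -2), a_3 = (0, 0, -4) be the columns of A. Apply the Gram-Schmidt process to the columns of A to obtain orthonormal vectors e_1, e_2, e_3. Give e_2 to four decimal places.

e_2 = (-0.9636, -0.2224, -0.1482)

a_1 = (1, -3, -2); ‖a_1‖ = 3.7417, so e_1 = (0.2673, -0.8018, -0.5345).
e_1·a_2 = 0.2673·(-2) + (-0.8018)·(-3) + (-0.5345)·(-2) = 2.9399.
u_2 = a_2 − 2.9399·e_1 = (-2.7857, -0.6429, -0.4286).
‖u_2‖ = 2.8909, so e_2 = (-0.9636, -0.2224, -0.1482).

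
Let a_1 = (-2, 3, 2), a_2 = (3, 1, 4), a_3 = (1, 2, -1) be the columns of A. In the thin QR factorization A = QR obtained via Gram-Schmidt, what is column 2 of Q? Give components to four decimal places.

a_1 = (-2, 3, 2); ‖a_1‖ = 4.1231, so e_1 = (-0.4851, 0.7276, 0.4851).
e_1·a_2 = (-0.4851)·3 + 0.7276·1 + 0.4851·4 = 1.2127.
u_2 = a_2 − 1.2127·e_1 = (3.5882, 0.1176, 3.4118).
‖u_2‖ = 4.9527, so e_2 = (0.7245, 0.0238, 0.6889).

e_2 = (0.7245, 0.0238, 0.6889)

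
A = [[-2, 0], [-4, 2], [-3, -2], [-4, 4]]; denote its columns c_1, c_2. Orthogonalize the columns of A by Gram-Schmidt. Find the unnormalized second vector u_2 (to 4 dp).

c_1 = (-2, -4, -3, -4); ‖c_1‖ = 6.7082, so e_1 = (-0.2981, -0.5963, -0.4472, -0.5963).
e_1·c_2 = (-0.2981)·0 + (-0.5963)·2 + (-0.4472)·(-2) + (-0.5963)·4 = -2.6833.
u_2 = c_2 + 2.6833·e_1 = (-0.8000, 0.4000, -3.2000, 2.4000).

u_2 = (-0.8000, 0.4000, -3.2000, 2.4000)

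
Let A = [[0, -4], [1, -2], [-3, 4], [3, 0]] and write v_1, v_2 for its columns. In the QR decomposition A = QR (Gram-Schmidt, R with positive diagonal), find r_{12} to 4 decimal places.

e_1 = v_1/‖v_1‖ = (0, 1, -3, 3)/4.3589 = (0.0000, 0.2294, -0.6882, 0.6882).
r_{12} = e_1·v_2 = -3.2118.

r_{12} = -3.2118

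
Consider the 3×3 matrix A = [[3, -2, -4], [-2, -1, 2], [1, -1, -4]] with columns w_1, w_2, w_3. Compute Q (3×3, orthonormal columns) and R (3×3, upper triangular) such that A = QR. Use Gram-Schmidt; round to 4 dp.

q_1 = w_1/‖w_1‖ = (3, -2, 1)/3.7417 = (0.8018, -0.5345, 0.2673).
r_{12} = q_1·w_2 = -1.3363.
u_2 = w_2 + 1.3363·q_1 = (-0.9286, -1.7143, -0.6429).
‖u_2‖ = 2.0529, so q_2 = (-0.4523, -0.8351, -0.3132).
r_{13} = q_1·w_3 = -5.3452; r_{23} = q_2·w_3 = 1.3918.
u_3 = w_3 + 5.3452·q_1 − 1.3918·q_2 = (0.9153, 0.3051, -2.1356).
‖u_3‖ = 2.3434, so q_3 = (0.3906, 0.1302, -0.9113).

Q = [[0.8018, -0.4523, 0.3906], [-0.5345, -0.8351, 0.1302], [0.2673, -0.3132, -0.9113]], R = [[3.7417, -1.3363, -5.3452], [0.0000, 2.0529, 1.3918], [0.0000, 0.0000, 2.3434]]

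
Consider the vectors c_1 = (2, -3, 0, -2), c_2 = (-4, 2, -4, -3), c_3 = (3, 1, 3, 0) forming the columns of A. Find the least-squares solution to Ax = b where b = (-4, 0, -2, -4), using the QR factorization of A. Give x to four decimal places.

q_1 = c_1/‖c_1‖ = (2, -3, 0, -2)/4.1231 = (0.4851, -0.7276, 0.0000, -0.4851).
r_{12} = q_1·c_2 = -1.9403.
u_2 = c_2 + 1.9403·q_1 = (-3.0588, 0.5882, -4.0000, -3.9412).
‖u_2‖ = 6.4215, so q_2 = (-0.4763, 0.0916, -0.6229, -0.6137).
r_{13} = q_1·c_3 = 0.7276; r_{23} = q_2·c_3 = -3.2062.
u_3 = c_3 − 0.7276·q_1 + 3.2062·q_2 = (1.1198, 1.8231, 1.0029, -1.6148).
‖u_3‖ = 2.8620, so q_3 = (0.3913, 0.6370, 0.3504, -0.5642).
Qᵀb = (0.0000, 5.6062, -0.0090).
Back-substitute: x_3 = -0.0090/2.8620 = -0.0031.
x_2 = (5.6062 + 3.2062·(-0.0031))/6.4215 = 0.8715.
x_1 = (0.0000 + 1.9403·0.8715 − 0.7276·(-0.0031))/4.1231 = 0.4107.

x = (0.4107, 0.8715, -0.0031)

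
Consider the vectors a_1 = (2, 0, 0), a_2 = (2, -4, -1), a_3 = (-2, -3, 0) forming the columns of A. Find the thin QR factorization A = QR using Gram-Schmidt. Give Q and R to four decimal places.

a_1 = (2, 0, 0); ‖a_1‖ = 2.0000, so q_1 = (1.0000, 0.0000, 0.0000).
q_1·a_2 = 1.0000·2 + 0.0000·(-4) + 0.0000·(-1) = 2.0000.
u_2 = a_2 − 2.0000·q_1 = (0.0000, -4.0000, -1.0000).
‖u_2‖ = 4.1231, so q_2 = (0.0000, -0.9701, -0.2425).
q_1·a_3 = 1.0000·(-2) + 0.0000·(-3) + 0.0000·0 = -2.0000; q_2·a_3 = 0.0000·(-2) + (-0.9701)·(-3) + (-0.2425)·0 = 2.9104.
u_3 = a_3 + 2.0000·q_1 − 2.9104·q_2 = (0.0000, -0.1765, 0.7059).
‖u_3‖ = 0.7276, so q_3 = (0.0000, -0.2425, 0.9701).

Q = [[1.0000, 0.0000, 0.0000], [0.0000, -0.9701, -0.2425], [0.0000, -0.2425, 0.9701]], R = [[2.0000, 2.0000, -2.0000], [0.0000, 4.1231, 2.9104], [0.0000, 0.0000, 0.7276]]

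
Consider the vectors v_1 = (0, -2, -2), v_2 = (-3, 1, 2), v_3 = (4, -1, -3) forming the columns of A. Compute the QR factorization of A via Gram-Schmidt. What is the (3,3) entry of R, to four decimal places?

r_{33} = 0.4588

e_1 = v_1/‖v_1‖ = (0, -2, -2)/2.8284 = (0.0000, -0.7071, -0.7071).
r_{12} = e_1·v_2 = -2.1213.
u_2 = v_2 + 2.1213·e_1 = (-3.0000, -0.5000, 0.5000).
‖u_2‖ = 3.0822, so e_2 = (-0.9733, -0.1622, 0.1622).
r_{13} = e_1·v_3 = 2.8284; r_{23} = e_2·v_3 = -4.2178.
u_3 = v_3 − 2.8284·e_1 + 4.2178·e_2 = (-0.1053, 0.3158, -0.3158).
r_{33} = ‖u_3‖ = 0.4588.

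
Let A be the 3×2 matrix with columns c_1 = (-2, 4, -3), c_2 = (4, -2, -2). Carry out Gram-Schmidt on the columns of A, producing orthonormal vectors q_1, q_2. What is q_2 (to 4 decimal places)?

q_2 = (0.7302, -0.1369, -0.6694)

c_1 = (-2, 4, -3); ‖c_1‖ = 5.3852, so q_1 = (-0.3714, 0.7428, -0.5571).
q_1·c_2 = (-0.3714)·4 + 0.7428·(-2) + (-0.5571)·(-2) = -1.8570.
u_2 = c_2 + 1.8570·q_1 = (3.3103, -0.6207, -3.0345).
‖u_2‖ = 4.5334, so q_2 = (0.7302, -0.1369, -0.6694).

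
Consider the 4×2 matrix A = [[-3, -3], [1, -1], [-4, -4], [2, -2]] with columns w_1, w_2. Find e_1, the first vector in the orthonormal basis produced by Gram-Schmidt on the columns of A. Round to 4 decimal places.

w_1 = (-3, 1, -4, 2); ‖w_1‖ = 5.4772, so e_1 = (-0.5477, 0.1826, -0.7303, 0.3651).

e_1 = (-0.5477, 0.1826, -0.7303, 0.3651)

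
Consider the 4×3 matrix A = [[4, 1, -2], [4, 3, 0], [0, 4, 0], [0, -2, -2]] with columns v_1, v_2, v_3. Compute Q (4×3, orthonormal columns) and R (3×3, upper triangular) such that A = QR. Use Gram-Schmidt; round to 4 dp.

v_1 = (4, 4, 0, 0); ‖v_1‖ = 5.6569, so e_1 = (0.7071, 0.7071, 0.0000, 0.0000).
e_1·v_2 = 0.7071·1 + 0.7071·3 + 0.0000·4 + 0.0000·(-2) = 2.8284.
u_2 = v_2 − 2.8284·e_1 = (-1.0000, 1.0000, 4.0000, -2.0000).
‖u_2‖ = 4.6904, so e_2 = (-0.2132, 0.2132, 0.8528, -0.4264).
e_1·v_3 = 0.7071·(-2) + 0.7071·0 + 0.0000·0 + 0.0000·(-2) = -1.4142; e_2·v_3 = (-0.2132)·(-2) + 0.2132·0 + 0.8528·0 + (-0.4264)·(-2) = 1.2792.
u_3 = v_3 + 1.4142·e_1 − 1.2792·e_2 = (-0.7273, 0.7273, -1.0909, -1.4545).
‖u_3‖ = 2.0889, so e_3 = (-0.3482, 0.3482, -0.5222, -0.6963).

Q = [[0.7071, -0.2132, -0.3482], [0.7071, 0.2132, 0.3482], [0.0000, 0.8528, -0.5222], [0.0000, -0.4264, -0.6963]], R = [[5.6569, 2.8284, -1.4142], [0.0000, 4.6904, 1.2792], [0.0000, 0.0000, 2.0889]]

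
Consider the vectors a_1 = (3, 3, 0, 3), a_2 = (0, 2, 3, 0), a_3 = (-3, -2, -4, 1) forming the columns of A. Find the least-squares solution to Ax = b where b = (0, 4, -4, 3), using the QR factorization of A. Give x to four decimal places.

x = (1.1535, 0.5212, 1.1061)

a_1 = (3, 3, 0, 3); ‖a_1‖ = 5.1962, so q_1 = (0.5774, 0.5774, 0.0000, 0.5774).
q_1·a_2 = 0.5774·0 + 0.5774·2 + 0.0000·3 + 0.5774·0 = 1.1547.
u_2 = a_2 − 1.1547·q_1 = (-0.6667, 1.3333, 3.0000, -0.6667).
‖u_2‖ = 3.4157, so q_2 = (-0.1952, 0.3904, 0.8783, -0.1952).
q_1·a_3 = 0.5774·(-3) + 0.5774·(-2) + 0.0000·(-4) + 0.5774·1 = -2.3094; q_2·a_3 = (-0.1952)·(-3) + 0.3904·(-2) + 0.8783·(-4) + (-0.1952)·1 = -3.9036.
u_3 = a_3 + 2.3094·q_1 + 3.9036·q_2 = (-2.4286, 0.8571, -0.5714, 1.5714).
‖u_3‖ = 3.0706, so q_3 = (-0.7909, 0.2791, -0.1861, 0.5118).
Qᵀb = (4.0415, -2.5373, 3.3963).
Back-substitute: x_3 = 3.3963/3.0706 = 1.1061.
x_2 = (-2.5373 + 3.9036·1.1061)/3.4157 = 0.5212.
x_1 = (4.0415 − 1.1547·0.5212 + 2.3094·1.1061)/5.1962 = 1.1535.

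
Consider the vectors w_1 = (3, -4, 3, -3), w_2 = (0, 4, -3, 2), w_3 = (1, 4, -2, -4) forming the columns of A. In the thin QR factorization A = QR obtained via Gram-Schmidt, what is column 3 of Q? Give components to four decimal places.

q_3 = (-0.2917, 0.3784, -0.0788, -0.8750)

w_1 = (3, -4, 3, -3); ‖w_1‖ = 6.5574, so q_1 = (0.4575, -0.6100, 0.4575, -0.4575).
q_1·w_2 = 0.4575·0 + (-0.6100)·4 + 0.4575·(-3) + (-0.4575)·2 = -4.7275.
u_2 = w_2 + 4.7275·q_1 = (2.1628, 1.1163, -0.8372, -0.1628).
‖u_2‖ = 2.5790, so q_2 = (0.8386, 0.4328, -0.3246, -0.0631).
q_1·w_3 = 0.4575·1 + (-0.6100)·4 + 0.4575·(-2) + (-0.4575)·(-4) = -1.0675; q_2·w_3 = 0.8386·1 + 0.4328·4 + (-0.3246)·(-2) + (-0.0631)·(-4) = 3.4717.
u_3 = w_3 + 1.0675·q_1 − 3.4717·q_2 = (-1.4231, 1.8462, -0.3846, -4.2692).
‖u_3‖ = 4.8793, so q_3 = (-0.2917, 0.3784, -0.0788, -0.8750).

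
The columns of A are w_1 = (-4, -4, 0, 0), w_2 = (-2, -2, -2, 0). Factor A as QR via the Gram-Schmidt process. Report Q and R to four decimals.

e_1 = w_1/‖w_1‖ = (-4, -4, 0, 0)/5.6569 = (-0.7071, -0.7071, 0.0000, 0.0000).
r_{12} = e_1·w_2 = 2.8284.
u_2 = w_2 − 2.8284·e_1 = (0.0000, 0.0000, -2.0000, 0.0000).
‖u_2‖ = 2.0000, so e_2 = (0.0000, 0.0000, -1.0000, 0.0000).

Q = [[-0.7071, 0.0000], [-0.7071, 0.0000], [0.0000, -1.0000], [0.0000, 0.0000]], R = [[5.6569, 2.8284], [0.0000, 2.0000]]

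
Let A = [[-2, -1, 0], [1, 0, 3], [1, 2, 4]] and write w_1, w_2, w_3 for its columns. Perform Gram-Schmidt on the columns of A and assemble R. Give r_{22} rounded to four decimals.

q_1 = w_1/‖w_1‖ = (-2, 1, 1)/2.4495 = (-0.8165, 0.4082, 0.4082).
r_{12} = q_1·w_2 = 1.6330.
u_2 = w_2 − 1.6330·q_1 = (0.3333, -0.6667, 1.3333).
r_{22} = ‖u_2‖ = 1.5275.

r_{22} = 1.5275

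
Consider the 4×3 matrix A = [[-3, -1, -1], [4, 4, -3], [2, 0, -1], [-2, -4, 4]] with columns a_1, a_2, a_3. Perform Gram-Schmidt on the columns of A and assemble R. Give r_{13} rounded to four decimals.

r_{13} = -3.3075

e_1 = a_1/‖a_1‖ = (-3, 4, 2, -2)/5.7446 = (-0.5222, 0.6963, 0.3482, -0.3482).
r_{13} = e_1·a_3 = -3.3075.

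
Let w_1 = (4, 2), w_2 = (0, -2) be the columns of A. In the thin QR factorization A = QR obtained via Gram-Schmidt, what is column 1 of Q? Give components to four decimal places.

q_1 = (0.8944, 0.4472)

w_1 = (4, 2); ‖w_1‖ = 4.4721, so q_1 = (0.8944, 0.4472).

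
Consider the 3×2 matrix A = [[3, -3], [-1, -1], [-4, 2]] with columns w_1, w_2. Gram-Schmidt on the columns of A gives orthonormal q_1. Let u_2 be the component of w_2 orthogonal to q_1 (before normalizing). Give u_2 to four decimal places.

u_2 = (-1.1538, -1.6154, -0.4615)

w_1 = (3, -1, -4); ‖w_1‖ = 5.0990, so q_1 = (0.5883, -0.1961, -0.7845).
q_1·w_2 = 0.5883·(-3) + (-0.1961)·(-1) + (-0.7845)·2 = -3.1379.
u_2 = w_2 + 3.1379·q_1 = (-1.1538, -1.6154, -0.4615).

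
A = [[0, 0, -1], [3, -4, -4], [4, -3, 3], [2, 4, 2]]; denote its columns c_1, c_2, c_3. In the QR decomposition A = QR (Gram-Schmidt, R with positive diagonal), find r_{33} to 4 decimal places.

q_1 = c_1/‖c_1‖ = (0, 3, 4, 2)/5.3852 = (0.0000, 0.5571, 0.7428, 0.3714).
r_{12} = q_1·c_2 = -2.9711.
u_2 = c_2 + 2.9711·q_1 = (0.0000, -2.3448, -0.7931, 5.1034).
‖u_2‖ = 5.6721, so q_2 = (0.0000, -0.4134, -0.1398, 0.8998).
r_{13} = q_1·c_3 = 0.7428; r_{23} = q_2·c_3 = 3.0336.
u_3 = c_3 − 0.7428·q_1 − 3.0336·q_2 = (-1.0000, -3.1597, 2.8725, -1.0054).
r_{33} = ‖u_3‖ = 4.4995.

r_{33} = 4.4995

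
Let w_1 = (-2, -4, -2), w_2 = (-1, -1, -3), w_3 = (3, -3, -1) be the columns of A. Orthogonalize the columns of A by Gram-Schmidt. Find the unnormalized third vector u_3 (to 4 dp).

u_3 = (3.6667, -1.4667, -0.7333)

w_1 = (-2, -4, -2); ‖w_1‖ = 4.8990, so q_1 = (-0.4082, -0.8165, -0.4082).
q_1·w_2 = (-0.4082)·(-1) + (-0.8165)·(-1) + (-0.4082)·(-3) = 2.4495.
u_2 = w_2 − 2.4495·q_1 = (0.0000, 1.0000, -2.0000).
‖u_2‖ = 2.2361, so q_2 = (0.0000, 0.4472, -0.8944).
q_1·w_3 = (-0.4082)·3 + (-0.8165)·(-3) + (-0.4082)·(-1) = 1.6330; q_2·w_3 = 0.0000·3 + 0.4472·(-3) + (-0.8944)·(-1) = -0.4472.
u_3 = w_3 − 1.6330·q_1 + 0.4472·q_2 = (3.6667, -1.4667, -0.7333).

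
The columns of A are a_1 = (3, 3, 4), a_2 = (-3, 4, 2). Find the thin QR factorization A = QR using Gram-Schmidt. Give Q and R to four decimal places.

Q = [[0.5145, -0.7872], [0.5145, 0.6006], [0.6860, 0.1399]], R = [[5.8310, 1.8865], [0.0000, 5.0439]]

a_1 = (3, 3, 4); ‖a_1‖ = 5.8310, so q_1 = (0.5145, 0.5145, 0.6860).
q_1·a_2 = 0.5145·(-3) + 0.5145·4 + 0.6860·2 = 1.8865.
u_2 = a_2 − 1.8865·q_1 = (-3.9706, 3.0294, 0.7059).
‖u_2‖ = 5.0439, so q_2 = (-0.7872, 0.6006, 0.1399).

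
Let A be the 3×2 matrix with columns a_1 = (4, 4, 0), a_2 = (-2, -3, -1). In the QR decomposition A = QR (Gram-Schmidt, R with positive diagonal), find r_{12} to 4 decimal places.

q_1 = a_1/‖a_1‖ = (4, 4, 0)/5.6569 = (0.7071, 0.7071, 0.0000).
r_{12} = q_1·a_2 = -3.5355.

r_{12} = -3.5355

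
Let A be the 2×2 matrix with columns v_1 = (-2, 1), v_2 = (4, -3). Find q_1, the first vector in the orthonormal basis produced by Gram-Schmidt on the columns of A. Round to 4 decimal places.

v_1 = (-2, 1); ‖v_1‖ = 2.2361, so q_1 = (-0.8944, 0.4472).

q_1 = (-0.8944, 0.4472)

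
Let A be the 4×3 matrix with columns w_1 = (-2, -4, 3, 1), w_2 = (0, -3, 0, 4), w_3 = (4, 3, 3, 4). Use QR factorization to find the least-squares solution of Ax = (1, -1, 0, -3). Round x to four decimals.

x = (0.1606, -0.4241, -0.1381)

q_1 = w_1/‖w_1‖ = (-2, -4, 3, 1)/5.4772 = (-0.3651, -0.7303, 0.5477, 0.1826).
r_{12} = q_1·w_2 = 2.9212.
u_2 = w_2 − 2.9212·q_1 = (1.0667, -0.8667, -1.6000, 3.4667).
‖u_2‖ = 4.0579, so q_2 = (0.2629, -0.2136, -0.3943, 0.8543).
r_{13} = q_1·w_3 = -1.2780; r_{23} = q_2·w_3 = 2.6450.
u_3 = w_3 + 1.2780·q_1 − 2.6450·q_2 = (2.8381, 2.6316, 4.7429, 1.9737).
‖u_3‖ = 6.4320, so q_3 = (0.4412, 0.4091, 0.7374, 0.3069).
Qᵀb = (-0.1826, -2.0865, -0.8885).
Back-substitute: x_3 = -0.8885/6.4320 = -0.1381.
x_2 = (-2.0865 − 2.6450·(-0.1381))/4.0579 = -0.4241.
x_1 = (-0.1826 − 2.9212·(-0.4241) + 1.2780·(-0.1381))/5.4772 = 0.1606.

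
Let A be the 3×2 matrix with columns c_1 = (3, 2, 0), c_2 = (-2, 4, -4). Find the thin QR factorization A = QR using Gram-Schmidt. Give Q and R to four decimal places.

Q = [[0.8321, -0.4120], [0.5547, 0.6180], [0.0000, -0.6695]], R = [[3.6056, 0.5547], [0.0000, 5.9743]]

e_1 = c_1/‖c_1‖ = (3, 2, 0)/3.6056 = (0.8321, 0.5547, 0.0000).
r_{12} = e_1·c_2 = 0.5547.
u_2 = c_2 − 0.5547·e_1 = (-2.4615, 3.6923, -4.0000).
‖u_2‖ = 5.9743, so e_2 = (-0.4120, 0.6180, -0.6695).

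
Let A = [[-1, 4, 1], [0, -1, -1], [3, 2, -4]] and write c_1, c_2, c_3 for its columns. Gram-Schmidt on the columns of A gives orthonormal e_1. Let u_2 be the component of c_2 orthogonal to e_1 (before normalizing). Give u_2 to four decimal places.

u_2 = (4.2000, -1.0000, 1.4000)

c_1 = (-1, 0, 3); ‖c_1‖ = 3.1623, so e_1 = (-0.3162, 0.0000, 0.9487).
e_1·c_2 = (-0.3162)·4 + 0.0000·(-1) + 0.9487·2 = 0.6325.
u_2 = c_2 − 0.6325·e_1 = (4.2000, -1.0000, 1.4000).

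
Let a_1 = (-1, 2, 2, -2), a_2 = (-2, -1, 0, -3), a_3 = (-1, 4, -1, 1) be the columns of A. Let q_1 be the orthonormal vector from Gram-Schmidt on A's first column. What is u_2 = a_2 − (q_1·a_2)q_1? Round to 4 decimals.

u_2 = (-1.5385, -1.9231, -0.9231, -2.0769)

q_1 = a_1/‖a_1‖ = (-1, 2, 2, -2)/3.6056 = (-0.2774, 0.5547, 0.5547, -0.5547).
r_{12} = q_1·a_2 = 1.6641.
u_2 = a_2 − 1.6641·q_1 = (-1.5385, -1.9231, -0.9231, -2.0769).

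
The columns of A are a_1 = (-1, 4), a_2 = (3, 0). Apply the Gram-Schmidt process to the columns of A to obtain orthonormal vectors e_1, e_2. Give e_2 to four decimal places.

e_2 = (0.9701, 0.2425)

a_1 = (-1, 4); ‖a_1‖ = 4.1231, so e_1 = (-0.2425, 0.9701).
e_1·a_2 = (-0.2425)·3 + 0.9701·0 = -0.7276.
u_2 = a_2 + 0.7276·e_1 = (2.8235, 0.7059).
‖u_2‖ = 2.9104, so e_2 = (0.9701, 0.2425).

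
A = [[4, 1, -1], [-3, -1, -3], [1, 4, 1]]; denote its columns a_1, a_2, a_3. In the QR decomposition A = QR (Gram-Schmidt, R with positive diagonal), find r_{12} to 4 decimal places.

a_1 = (4, -3, 1); ‖a_1‖ = 5.0990, so e_1 = (0.7845, -0.5883, 0.1961).
r_{12} = e_1·a_2 = 2.1573.

r_{12} = 2.1573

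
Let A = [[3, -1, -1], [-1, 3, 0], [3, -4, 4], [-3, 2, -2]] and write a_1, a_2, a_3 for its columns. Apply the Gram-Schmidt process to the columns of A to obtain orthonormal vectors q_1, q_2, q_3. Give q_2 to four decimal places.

q_2 = (0.5118, 0.6979, -0.4652, -0.1861)

a_1 = (3, -1, 3, -3); ‖a_1‖ = 5.2915, so q_1 = (0.5669, -0.1890, 0.5669, -0.5669).
q_1·a_2 = 0.5669·(-1) + (-0.1890)·3 + 0.5669·(-4) + (-0.5669)·2 = -4.5356.
u_2 = a_2 + 4.5356·q_1 = (1.5714, 2.1429, -1.4286, -0.5714).
‖u_2‖ = 3.0706, so q_2 = (0.5118, 0.6979, -0.4652, -0.1861).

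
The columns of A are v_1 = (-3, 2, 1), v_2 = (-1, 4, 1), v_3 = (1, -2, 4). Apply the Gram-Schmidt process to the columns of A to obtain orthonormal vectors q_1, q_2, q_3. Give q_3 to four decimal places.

q_3 = (0.1925, -0.1925, 0.9623)

v_1 = (-3, 2, 1); ‖v_1‖ = 3.7417, so q_1 = (-0.8018, 0.5345, 0.2673).
q_1·v_2 = (-0.8018)·(-1) + 0.5345·4 + 0.2673·1 = 3.2071.
u_2 = v_2 − 3.2071·q_1 = (1.5714, 2.2857, 0.1429).
‖u_2‖ = 2.7775, so q_2 = (0.5658, 0.8230, 0.0514).
q_1·v_3 = (-0.8018)·1 + 0.5345·(-2) + 0.2673·4 = -0.8018; q_2·v_3 = 0.5658·1 + 0.8230·(-2) + 0.0514·4 = -0.8744.
u_3 = v_3 + 0.8018·q_1 + 0.8744·q_2 = (0.8519, -0.8519, 4.2593).
‖u_3‖ = 4.4264, so q_3 = (0.1925, -0.1925, 0.9623).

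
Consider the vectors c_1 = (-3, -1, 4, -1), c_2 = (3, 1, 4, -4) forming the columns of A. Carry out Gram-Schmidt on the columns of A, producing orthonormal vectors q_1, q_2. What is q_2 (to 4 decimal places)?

q_2 = (0.6643, 0.2214, 0.4070, -0.5865)

q_1 = c_1/‖c_1‖ = (-3, -1, 4, -1)/5.1962 = (-0.5774, -0.1925, 0.7698, -0.1925).
r_{12} = q_1·c_2 = 1.9245.
u_2 = c_2 − 1.9245·q_1 = (4.1111, 1.3704, 2.5185, -3.6296).
‖u_2‖ = 6.1884, so q_2 = (0.6643, 0.2214, 0.4070, -0.5865).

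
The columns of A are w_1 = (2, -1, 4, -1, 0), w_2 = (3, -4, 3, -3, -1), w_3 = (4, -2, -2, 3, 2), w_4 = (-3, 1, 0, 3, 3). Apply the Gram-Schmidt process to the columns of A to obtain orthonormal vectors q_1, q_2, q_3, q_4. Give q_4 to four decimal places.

w_1 = (2, -1, 4, -1, 0); ‖w_1‖ = 4.6904, so q_1 = (0.4264, -0.2132, 0.8528, -0.2132, 0.0000).
q_1·w_2 = 0.4264·3 + (-0.2132)·(-4) + 0.8528·3 + (-0.2132)·(-3) + 0.0000·(-1) = 5.3300.
u_2 = w_2 − 5.3300·q_1 = (0.7273, -2.8636, -1.5455, -1.8636, -1.0000).
‖u_2‖ = 3.9485, so q_2 = (0.1842, -0.7252, -0.3914, -0.4720, -0.2533).
q_1·w_3 = 0.4264·4 + (-0.2132)·(-2) + 0.8528·(-2) + (-0.2132)·3 + 0.0000·2 = -0.2132; q_2·w_3 = 0.1842·4 + (-0.7252)·(-2) + (-0.3914)·(-2) + (-0.4720)·3 + (-0.2533)·2 = 1.0476.
u_3 = w_3 + 0.2132·q_1 − 1.0476·q_2 = (3.8980, -1.2857, -1.4082, 3.4490, 2.2653).
‖u_3‖ = 5.9881, so q_3 = (0.6510, -0.2147, -0.2352, 0.5760, 0.3783).
q_1·w_4 = 0.4264·(-3) + (-0.2132)·1 + 0.8528·0 + (-0.2132)·3 + 0.0000·3 = -2.1320; q_2·w_4 = 0.1842·(-3) + (-0.7252)·1 + (-0.3914)·0 + (-0.4720)·3 + (-0.2533)·3 = -3.4535; q_3·w_4 = 0.6510·(-3) + (-0.2147)·1 + (-0.2352)·0 + 0.5760·3 + 0.3783·3 = 0.6953.
u_4 = w_4 + 2.1320·q_1 + 3.4535·q_2 − 0.6953·q_3 = (-1.9074, -1.8099, 0.6300, 0.5150, 1.8623).
‖u_4‖ = 3.3233, so q_4 = (-0.5739, -0.5446, 0.1896, 0.1550, 0.5604).

q_4 = (-0.5739, -0.5446, 0.1896, 0.1550, 0.5604)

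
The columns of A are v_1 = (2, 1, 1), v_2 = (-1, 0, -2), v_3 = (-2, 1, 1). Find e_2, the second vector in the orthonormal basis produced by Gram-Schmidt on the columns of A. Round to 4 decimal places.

e_2 = (0.2182, 0.4364, -0.8729)

e_1 = v_1/‖v_1‖ = (2, 1, 1)/2.4495 = (0.8165, 0.4082, 0.4082).
r_{12} = e_1·v_2 = -1.6330.
u_2 = v_2 + 1.6330·e_1 = (0.3333, 0.6667, -1.3333).
‖u_2‖ = 1.5275, so e_2 = (0.2182, 0.4364, -0.8729).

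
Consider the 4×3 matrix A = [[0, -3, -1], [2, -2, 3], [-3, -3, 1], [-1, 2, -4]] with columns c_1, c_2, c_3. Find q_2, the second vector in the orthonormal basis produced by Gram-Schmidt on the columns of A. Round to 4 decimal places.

q_2 = (-0.5958, -0.4823, -0.4681, 0.4397)

c_1 = (0, 2, -3, -1); ‖c_1‖ = 3.7417, so q_1 = (0.0000, 0.5345, -0.8018, -0.2673).
q_1·c_2 = 0.0000·(-3) + 0.5345·(-2) + (-0.8018)·(-3) + (-0.2673)·2 = 0.8018.
u_2 = c_2 − 0.8018·q_1 = (-3.0000, -2.4286, -2.3571, 2.2143).
‖u_2‖ = 5.0356, so q_2 = (-0.5958, -0.4823, -0.4681, 0.4397).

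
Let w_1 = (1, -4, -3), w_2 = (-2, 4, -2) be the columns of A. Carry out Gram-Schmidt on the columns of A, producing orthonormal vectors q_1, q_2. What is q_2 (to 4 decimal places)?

w_1 = (1, -4, -3); ‖w_1‖ = 5.0990, so q_1 = (0.1961, -0.7845, -0.5883).
q_1·w_2 = 0.1961·(-2) + (-0.7845)·4 + (-0.5883)·(-2) = -2.3534.
u_2 = w_2 + 2.3534·q_1 = (-1.5385, 2.1538, -3.3846).
‖u_2‖ = 4.2967, so q_2 = (-0.3581, 0.5013, -0.7877).

q_2 = (-0.3581, 0.5013, -0.7877)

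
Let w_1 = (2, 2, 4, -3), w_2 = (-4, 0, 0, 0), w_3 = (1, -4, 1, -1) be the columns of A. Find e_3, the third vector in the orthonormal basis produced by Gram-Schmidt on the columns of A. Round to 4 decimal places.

w_1 = (2, 2, 4, -3); ‖w_1‖ = 5.7446, so e_1 = (0.3482, 0.3482, 0.6963, -0.5222).
e_1·w_2 = 0.3482·(-4) + 0.3482·0 + 0.6963·0 + (-0.5222)·0 = -1.3926.
u_2 = w_2 + 1.3926·e_1 = (-3.5152, 0.4848, 0.9697, -0.7273).
‖u_2‖ = 3.7497, so e_2 = (-0.9374, 0.1293, 0.2586, -0.1940).
e_1·w_3 = 0.3482·1 + 0.3482·(-4) + 0.6963·1 + (-0.5222)·(-1) = 0.1741; e_2·w_3 = (-0.9374)·1 + 0.1293·(-4) + 0.2586·1 + (-0.1940)·(-1) = -1.0021.
u_3 = w_3 − 0.1741·e_1 + 1.0021·e_2 = (0.0000, -3.9310, 1.1379, -1.1034).
‖u_3‖ = 4.2386, so e_3 = (0.0000, -0.9274, 0.2685, -0.2603).

e_3 = (0.0000, -0.9274, 0.2685, -0.2603)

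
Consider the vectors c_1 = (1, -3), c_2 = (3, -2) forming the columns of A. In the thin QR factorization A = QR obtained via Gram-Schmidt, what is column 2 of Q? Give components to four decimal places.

q_2 = (0.9487, 0.3162)

c_1 = (1, -3); ‖c_1‖ = 3.1623, so q_1 = (0.3162, -0.9487).
q_1·c_2 = 0.3162·3 + (-0.9487)·(-2) = 2.8460.
u_2 = c_2 − 2.8460·q_1 = (2.1000, 0.7000).
‖u_2‖ = 2.2136, so q_2 = (0.9487, 0.3162).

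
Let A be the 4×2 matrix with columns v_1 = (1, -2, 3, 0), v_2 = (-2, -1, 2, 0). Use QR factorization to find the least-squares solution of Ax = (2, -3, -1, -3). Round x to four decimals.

x = (0.7000, -0.8000)

v_1 = (1, -2, 3, 0); ‖v_1‖ = 3.7417, so e_1 = (0.2673, -0.5345, 0.8018, 0.0000).
e_1·v_2 = 0.2673·(-2) + (-0.5345)·(-1) + 0.8018·2 + 0.0000·0 = 1.6036.
u_2 = v_2 − 1.6036·e_1 = (-2.4286, -0.1429, 0.7143, 0.0000).
‖u_2‖ = 2.5355, so e_2 = (-0.9578, -0.0563, 0.2817, 0.0000).
Qᵀb = (1.3363, -2.0284).
Back-substitute: x_2 = -2.0284/2.5355 = -0.8000.
x_1 = (1.3363 − 1.6036·(-0.8000))/3.7417 = 0.7000.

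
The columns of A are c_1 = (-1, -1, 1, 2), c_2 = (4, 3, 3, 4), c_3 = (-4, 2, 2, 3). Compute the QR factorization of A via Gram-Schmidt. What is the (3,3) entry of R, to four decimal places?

q_1 = c_1/‖c_1‖ = (-1, -1, 1, 2)/2.6458 = (-0.3780, -0.3780, 0.3780, 0.7559).
r_{12} = q_1·c_2 = 1.5119.
u_2 = c_2 − 1.5119·q_1 = (4.5714, 3.5714, 2.4286, 2.8571).
‖u_2‖ = 6.9076, so q_2 = (0.6618, 0.5170, 0.3516, 0.4136).
r_{13} = q_1·c_3 = 3.7796; r_{23} = q_2·c_3 = 0.3309.
u_3 = c_3 − 3.7796·q_1 − 0.3309·q_2 = (-2.7904, 3.2575, 0.4551, 0.0060).
r_{33} = ‖u_3‖ = 4.3133.

r_{33} = 4.3133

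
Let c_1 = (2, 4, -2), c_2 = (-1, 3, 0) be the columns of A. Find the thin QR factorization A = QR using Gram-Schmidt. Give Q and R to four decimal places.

c_1 = (2, 4, -2); ‖c_1‖ = 4.8990, so e_1 = (0.4082, 0.8165, -0.4082).
e_1·c_2 = 0.4082·(-1) + 0.8165·3 + (-0.4082)·0 = 2.0412.
u_2 = c_2 − 2.0412·e_1 = (-1.8333, 1.3333, 0.8333).
‖u_2‖ = 2.4152, so e_2 = (-0.7591, 0.5521, 0.3450).

Q = [[0.4082, -0.7591], [0.8165, 0.5521], [-0.4082, 0.3450]], R = [[4.8990, 2.0412], [0.0000, 2.4152]]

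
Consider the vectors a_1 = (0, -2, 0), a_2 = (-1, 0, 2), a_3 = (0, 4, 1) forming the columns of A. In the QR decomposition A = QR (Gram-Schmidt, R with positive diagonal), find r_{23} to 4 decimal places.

r_{23} = 0.8944

a_1 = (0, -2, 0); ‖a_1‖ = 2.0000, so q_1 = (0.0000, -1.0000, 0.0000).
q_1·a_2 = 0.0000·(-1) + (-1.0000)·0 + 0.0000·2 = 0.0000.
u_2 = a_2 + 0.0000·q_1 = (-1.0000, 0.0000, 2.0000).
‖u_2‖ = 2.2361, so q_2 = (-0.4472, 0.0000, 0.8944).
r_{23} = q_2·a_3 = 0.8944.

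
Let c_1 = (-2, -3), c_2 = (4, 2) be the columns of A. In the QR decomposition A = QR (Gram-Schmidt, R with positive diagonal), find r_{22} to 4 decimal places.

r_{22} = 2.2188

e_1 = c_1/‖c_1‖ = (-2, -3)/3.6056 = (-0.5547, -0.8321).
r_{12} = e_1·c_2 = -3.8829.
u_2 = c_2 + 3.8829·e_1 = (1.8462, -1.2308).
r_{22} = ‖u_2‖ = 2.2188.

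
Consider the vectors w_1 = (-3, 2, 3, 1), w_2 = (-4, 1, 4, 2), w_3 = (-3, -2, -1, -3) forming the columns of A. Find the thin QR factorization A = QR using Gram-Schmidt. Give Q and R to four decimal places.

Q = [[-0.6255, -0.2038, -0.6300], [0.4170, -0.8406, -0.2772], [0.6255, 0.2038, -0.2142], [0.2085, 0.4585, -0.6930]], R = [[4.7958, 5.8384, -0.2085], [0.0000, 1.7068, 0.7133], [0.0000, 0.0000, 4.7379]]

w_1 = (-3, 2, 3, 1); ‖w_1‖ = 4.7958, so e_1 = (-0.6255, 0.4170, 0.6255, 0.2085).
e_1·w_2 = (-0.6255)·(-4) + 0.4170·1 + 0.6255·4 + 0.2085·2 = 5.8384.
u_2 = w_2 − 5.8384·e_1 = (-0.3478, -1.4348, 0.3478, 0.7826).
‖u_2‖ = 1.7068, so e_2 = (-0.2038, -0.8406, 0.2038, 0.4585).
e_1·w_3 = (-0.6255)·(-3) + 0.4170·(-2) + 0.6255·(-1) + 0.2085·(-3) = -0.2085; e_2·w_3 = (-0.2038)·(-3) + (-0.8406)·(-2) + 0.2038·(-1) + 0.4585·(-3) = 0.7133.
u_3 = w_3 + 0.2085·e_1 − 0.7133·e_2 = (-2.9851, -1.3134, -1.0149, -3.2836).
‖u_3‖ = 4.7379, so e_3 = (-0.6300, -0.2772, -0.2142, -0.6930).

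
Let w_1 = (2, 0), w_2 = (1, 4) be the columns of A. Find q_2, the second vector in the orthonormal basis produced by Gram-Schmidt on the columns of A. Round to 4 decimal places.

w_1 = (2, 0); ‖w_1‖ = 2.0000, so q_1 = (1.0000, 0.0000).
q_1·w_2 = 1.0000·1 + 0.0000·4 = 1.0000.
u_2 = w_2 − 1.0000·q_1 = (0.0000, 4.0000).
‖u_2‖ = 4.0000, so q_2 = (0.0000, 1.0000).

q_2 = (0.0000, 1.0000)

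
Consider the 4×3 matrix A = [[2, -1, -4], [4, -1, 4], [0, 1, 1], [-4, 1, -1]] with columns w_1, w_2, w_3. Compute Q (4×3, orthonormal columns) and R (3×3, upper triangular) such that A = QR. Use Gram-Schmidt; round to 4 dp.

Q = [[0.3333, -0.4020, -0.7555], [0.6667, 0.1005, 0.5169], [0.0000, 0.9045, -0.3777], [-0.6667, -0.1005, 0.1392]], R = [[6.0000, -1.6667, 2.0000], [0.0000, 1.1055, 3.0151], [0.0000, 0.0000, 4.5726]]

q_1 = w_1/‖w_1‖ = (2, 4, 0, -4)/6.0000 = (0.3333, 0.6667, 0.0000, -0.6667).
r_{12} = q_1·w_2 = -1.6667.
u_2 = w_2 + 1.6667·q_1 = (-0.4444, 0.1111, 1.0000, -0.1111).
‖u_2‖ = 1.1055, so q_2 = (-0.4020, 0.1005, 0.9045, -0.1005).
r_{13} = q_1·w_3 = 2.0000; r_{23} = q_2·w_3 = 3.0151.
u_3 = w_3 − 2.0000·q_1 − 3.0151·q_2 = (-3.4545, 2.3636, -1.7273, 0.6364).
‖u_3‖ = 4.5726, so q_3 = (-0.7555, 0.5169, -0.3777, 0.1392).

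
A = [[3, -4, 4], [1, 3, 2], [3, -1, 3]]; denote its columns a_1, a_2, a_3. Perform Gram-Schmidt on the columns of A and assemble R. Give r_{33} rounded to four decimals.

a_1 = (3, 1, 3); ‖a_1‖ = 4.3589, so q_1 = (0.6882, 0.2294, 0.6882).
q_1·a_2 = 0.6882·(-4) + 0.2294·3 + 0.6882·(-1) = -2.7530.
u_2 = a_2 + 2.7530·q_1 = (-2.1053, 3.6316, 0.8947).
‖u_2‖ = 4.2920, so q_2 = (-0.4905, 0.8461, 0.2085).
q_1·a_3 = 0.6882·4 + 0.2294·2 + 0.6882·3 = 5.2766; q_2·a_3 = (-0.4905)·4 + 0.8461·2 + 0.2085·3 = 0.3556.
u_3 = a_3 − 5.2766·q_1 − 0.3556·q_2 = (0.5429, 0.4886, -0.7057).
r_{33} = ‖u_3‖ = 1.0156.

r_{33} = 1.0156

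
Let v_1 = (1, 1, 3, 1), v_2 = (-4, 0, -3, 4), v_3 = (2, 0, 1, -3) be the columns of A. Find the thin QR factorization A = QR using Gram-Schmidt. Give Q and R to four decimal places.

Q = [[0.2887, -0.5553, -0.5011], [0.2887, 0.1282, 0.7370], [0.8660, -0.1282, 0.0707], [0.2887, 0.8116, -0.4481]], R = [[3.4641, -2.5981, 0.5774], [0.0000, 5.8523, -3.6737], [0.0000, 0.0000, 0.4127]]

v_1 = (1, 1, 3, 1); ‖v_1‖ = 3.4641, so q_1 = (0.2887, 0.2887, 0.8660, 0.2887).
q_1·v_2 = 0.2887·(-4) + 0.2887·0 + 0.8660·(-3) + 0.2887·4 = -2.5981.
u_2 = v_2 + 2.5981·q_1 = (-3.2500, 0.7500, -0.7500, 4.7500).
‖u_2‖ = 5.8523, so q_2 = (-0.5553, 0.1282, -0.1282, 0.8116).
q_1·v_3 = 0.2887·2 + 0.2887·0 + 0.8660·1 + 0.2887·(-3) = 0.5774; q_2·v_3 = (-0.5553)·2 + 0.1282·0 + (-0.1282)·1 + 0.8116·(-3) = -3.6737.
u_3 = v_3 − 0.5774·q_1 + 3.6737·q_2 = (-0.2068, 0.3041, 0.0292, -0.1849).
‖u_3‖ = 0.4127, so q_3 = (-0.5011, 0.7370, 0.0707, -0.4481).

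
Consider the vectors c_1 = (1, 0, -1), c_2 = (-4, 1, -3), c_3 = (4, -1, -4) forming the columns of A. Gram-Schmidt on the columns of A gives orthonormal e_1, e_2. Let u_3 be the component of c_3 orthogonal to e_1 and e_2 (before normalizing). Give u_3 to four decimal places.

e_1 = c_1/‖c_1‖ = (1, 0, -1)/1.4142 = (0.7071, 0.0000, -0.7071).
r_{12} = e_1·c_2 = -0.7071.
u_2 = c_2 + 0.7071·e_1 = (-3.5000, 1.0000, -3.5000).
‖u_2‖ = 5.0498, so e_2 = (-0.6931, 0.1980, -0.6931).
r_{13} = e_1·c_3 = 5.6569; r_{23} = e_2·c_3 = -0.1980.
u_3 = c_3 − 5.6569·e_1 + 0.1980·e_2 = (-0.1373, -0.9608, -0.1373).

u_3 = (-0.1373, -0.9608, -0.1373)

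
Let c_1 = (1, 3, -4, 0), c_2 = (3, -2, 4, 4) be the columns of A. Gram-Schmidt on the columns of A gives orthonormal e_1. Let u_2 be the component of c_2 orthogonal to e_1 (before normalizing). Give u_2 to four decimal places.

e_1 = c_1/‖c_1‖ = (1, 3, -4, 0)/5.0990 = (0.1961, 0.5883, -0.7845, 0.0000).
r_{12} = e_1·c_2 = -3.7262.
u_2 = c_2 + 3.7262·e_1 = (3.7308, 0.1923, 1.0769, 4.0000).

u_2 = (3.7308, 0.1923, 1.0769, 4.0000)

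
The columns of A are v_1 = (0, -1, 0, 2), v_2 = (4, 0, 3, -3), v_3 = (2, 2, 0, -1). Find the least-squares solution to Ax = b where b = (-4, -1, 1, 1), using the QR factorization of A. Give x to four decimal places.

x = (-0.6410, -0.1590, -1.3128)

e_1 = v_1/‖v_1‖ = (0, -1, 0, 2)/2.2361 = (0.0000, -0.4472, 0.0000, 0.8944).
r_{12} = e_1·v_2 = -2.6833.
u_2 = v_2 + 2.6833·e_1 = (4.0000, -1.2000, 3.0000, -0.6000).
‖u_2‖ = 5.1769, so e_2 = (0.7727, -0.2318, 0.5795, -0.1159).
r_{13} = e_1·v_3 = -1.7889; r_{23} = e_2·v_3 = 1.1976.
u_3 = v_3 + 1.7889·e_1 − 1.1976·e_2 = (1.0746, 1.4776, -0.6940, 0.7388).
‖u_3‖ = 2.0894, so e_3 = (0.5143, 0.7072, -0.3322, 0.3536).
Qᵀb = (1.3416, -2.3953, -2.7430).
Back-substitute: x_3 = -2.7430/2.0894 = -1.3128.
x_2 = (-2.3953 − 1.1976·(-1.3128))/5.1769 = -0.1590.
x_1 = (1.3416 + 2.6833·(-0.1590) + 1.7889·(-1.3128))/2.2361 = -0.6410.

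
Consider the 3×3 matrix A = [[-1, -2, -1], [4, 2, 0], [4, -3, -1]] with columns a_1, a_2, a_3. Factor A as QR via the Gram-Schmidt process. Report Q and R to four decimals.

Q = [[-0.1741, -0.5016, -0.8474], [0.6963, 0.5458, -0.4661], [0.6963, -0.6712, 0.2542]], R = [[5.7446, -0.3482, -0.5222], [0.0000, 4.1084, 1.1728], [0.0000, 0.0000, 0.5932]]

q_1 = a_1/‖a_1‖ = (-1, 4, 4)/5.7446 = (-0.1741, 0.6963, 0.6963).
r_{12} = q_1·a_2 = -0.3482.
u_2 = a_2 + 0.3482·q_1 = (-2.0606, 2.2424, -2.7576).
‖u_2‖ = 4.1084, so q_2 = (-0.5016, 0.5458, -0.6712).
r_{13} = q_1·a_3 = -0.5222; r_{23} = q_2·a_3 = 1.1728.
u_3 = a_3 + 0.5222·q_1 − 1.1728·q_2 = (-0.5027, -0.2765, 0.1508).
‖u_3‖ = 0.5932, so q_3 = (-0.8474, -0.4661, 0.2542).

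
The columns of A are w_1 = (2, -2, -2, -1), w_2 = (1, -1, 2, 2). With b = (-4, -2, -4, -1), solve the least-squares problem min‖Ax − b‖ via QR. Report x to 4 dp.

x = (0.2063, -1.1587)

q_1 = w_1/‖w_1‖ = (2, -2, -2, -1)/3.6056 = (0.5547, -0.5547, -0.5547, -0.2774).
r_{12} = q_1·w_2 = -0.5547.
u_2 = w_2 + 0.5547·q_1 = (1.3077, -1.3077, 1.6923, 1.8462).
‖u_2‖ = 3.1132, so q_2 = (0.4200, -0.4200, 0.5436, 0.5930).
Qᵀb = (1.3868, -3.6074).
Back-substitute: x_2 = -3.6074/3.1132 = -1.1587.
x_1 = (1.3868 + 0.5547·(-1.1587))/3.6056 = 0.2063.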